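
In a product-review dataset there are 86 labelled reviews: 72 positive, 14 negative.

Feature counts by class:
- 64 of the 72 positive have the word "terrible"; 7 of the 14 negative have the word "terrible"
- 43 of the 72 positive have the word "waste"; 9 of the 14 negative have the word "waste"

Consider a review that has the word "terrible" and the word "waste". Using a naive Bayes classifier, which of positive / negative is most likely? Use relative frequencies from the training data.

positive: (72/86) × (64/72) × (43/72) ≈ 0.444444
negative: (14/86) × (7/14) × (9/14) ≈ 0.0523256
Highest score → positive.

positive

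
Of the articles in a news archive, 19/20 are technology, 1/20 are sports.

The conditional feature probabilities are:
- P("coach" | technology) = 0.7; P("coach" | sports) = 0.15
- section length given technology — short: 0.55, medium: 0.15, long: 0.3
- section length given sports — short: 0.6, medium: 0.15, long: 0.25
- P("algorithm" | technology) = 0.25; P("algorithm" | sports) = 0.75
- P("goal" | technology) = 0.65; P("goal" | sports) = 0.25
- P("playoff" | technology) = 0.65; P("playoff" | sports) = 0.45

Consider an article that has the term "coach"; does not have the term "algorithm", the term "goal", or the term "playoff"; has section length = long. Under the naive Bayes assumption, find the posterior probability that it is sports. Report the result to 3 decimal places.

0.010

technology: 0.95 × 0.7 × 0.3 × (1−0.25) × (1−0.65) × (1−0.65) = 0.0183290625
sports: 0.05 × 0.15 × 0.25 × (1−0.75) × (1−0.25) × (1−0.45) = 0.000193359375
P(sports | x) = 0.000193359375 / 0.018522421875 ≈ 0.010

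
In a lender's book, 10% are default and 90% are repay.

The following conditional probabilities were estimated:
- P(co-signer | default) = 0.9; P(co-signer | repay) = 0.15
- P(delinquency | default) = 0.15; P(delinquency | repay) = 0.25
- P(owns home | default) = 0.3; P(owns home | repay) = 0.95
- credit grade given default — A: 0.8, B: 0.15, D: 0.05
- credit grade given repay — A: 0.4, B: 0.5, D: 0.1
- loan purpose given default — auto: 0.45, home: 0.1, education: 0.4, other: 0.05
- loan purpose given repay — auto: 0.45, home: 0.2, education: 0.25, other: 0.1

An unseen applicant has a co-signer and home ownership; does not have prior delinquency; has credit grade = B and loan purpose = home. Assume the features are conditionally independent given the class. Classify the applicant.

repay

default: 0.1 × 0.9 × (1−0.15) × 0.3 × 0.15 × 0.1 = 0.00034425
repay: 0.9 × 0.15 × (1−0.25) × 0.95 × 0.5 × 0.2 = 0.00961875
Highest score → repay.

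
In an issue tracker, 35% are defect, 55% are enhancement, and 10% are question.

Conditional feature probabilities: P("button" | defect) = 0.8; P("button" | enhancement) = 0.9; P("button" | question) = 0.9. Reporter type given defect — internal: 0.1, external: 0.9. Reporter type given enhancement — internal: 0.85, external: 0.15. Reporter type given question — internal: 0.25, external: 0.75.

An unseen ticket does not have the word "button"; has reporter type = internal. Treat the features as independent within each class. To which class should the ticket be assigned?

enhancement

defect: 0.35 × (1−0.8) × 0.1 = 0.007
enhancement: 0.55 × (1−0.9) × 0.85 = 0.04675
question: 0.1 × (1−0.9) × 0.25 = 0.0025
Highest score → enhancement.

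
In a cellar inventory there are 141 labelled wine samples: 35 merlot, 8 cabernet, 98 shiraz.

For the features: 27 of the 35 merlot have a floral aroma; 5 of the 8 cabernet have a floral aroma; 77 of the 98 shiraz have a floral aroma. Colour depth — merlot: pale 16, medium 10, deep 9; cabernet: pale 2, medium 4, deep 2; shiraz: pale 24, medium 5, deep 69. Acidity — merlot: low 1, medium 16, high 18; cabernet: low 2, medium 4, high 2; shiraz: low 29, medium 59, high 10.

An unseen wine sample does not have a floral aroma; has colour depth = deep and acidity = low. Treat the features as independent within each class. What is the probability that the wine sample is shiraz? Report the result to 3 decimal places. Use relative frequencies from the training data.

0.947

merlot: (35/141) × (8/35) × (9/35) × (1/35) ≈ 0.000416848
cabernet: (8/141) × (3/8) × (2/8) × (2/8) ≈ 0.00132979
shiraz: (98/141) × (21/98) × (69/98) × (29/98) ≈ 0.031031
P(shiraz | x) = 0.031031 / 0.032777638 ≈ 0.947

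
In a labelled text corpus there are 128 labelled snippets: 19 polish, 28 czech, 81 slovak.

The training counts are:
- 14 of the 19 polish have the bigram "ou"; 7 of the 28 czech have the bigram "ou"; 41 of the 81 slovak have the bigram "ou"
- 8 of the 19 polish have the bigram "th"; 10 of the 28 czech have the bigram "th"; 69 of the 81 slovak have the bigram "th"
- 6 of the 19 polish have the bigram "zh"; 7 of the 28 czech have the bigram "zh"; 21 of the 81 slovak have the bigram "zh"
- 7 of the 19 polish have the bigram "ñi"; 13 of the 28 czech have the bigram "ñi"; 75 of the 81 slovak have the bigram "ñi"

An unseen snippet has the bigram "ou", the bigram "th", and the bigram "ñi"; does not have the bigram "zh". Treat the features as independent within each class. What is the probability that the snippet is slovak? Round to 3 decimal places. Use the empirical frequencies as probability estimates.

0.910

polish: (19/128) × (14/19) × (8/19) × (13/19) × (7/19) ≈ 0.0116088
czech: (28/128) × (7/28) × (10/28) × (21/28) × (13/28) ≈ 0.00680106
slovak: (81/128) × (41/81) × (69/81) × (60/81) × (75/81) ≈ 0.187146
P(slovak | x) = 0.187146 / 0.20555586 ≈ 0.910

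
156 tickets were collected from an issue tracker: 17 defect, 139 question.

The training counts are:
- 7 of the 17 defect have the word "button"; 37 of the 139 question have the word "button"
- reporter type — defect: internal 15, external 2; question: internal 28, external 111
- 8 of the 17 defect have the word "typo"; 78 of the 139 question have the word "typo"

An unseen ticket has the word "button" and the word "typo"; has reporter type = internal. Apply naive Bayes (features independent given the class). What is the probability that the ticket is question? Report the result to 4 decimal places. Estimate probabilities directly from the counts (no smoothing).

0.5900

defect: (17/156) × (7/17) × (15/17) × (8/17) ≈ 0.0186319
question: (139/156) × (37/139) × (28/139) × (78/139) ≈ 0.0268102
P(question | x) = 0.0268102 / 0.0454421 ≈ 0.5900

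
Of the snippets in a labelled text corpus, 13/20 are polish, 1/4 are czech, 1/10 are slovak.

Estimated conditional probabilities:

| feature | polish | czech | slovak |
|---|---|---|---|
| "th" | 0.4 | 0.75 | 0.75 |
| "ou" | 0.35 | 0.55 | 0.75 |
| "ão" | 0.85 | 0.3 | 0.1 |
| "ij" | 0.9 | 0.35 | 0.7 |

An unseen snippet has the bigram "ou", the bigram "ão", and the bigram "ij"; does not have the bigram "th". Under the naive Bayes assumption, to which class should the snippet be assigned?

polish

polish: 0.65 × (1−0.4) × 0.35 × 0.85 × 0.9 = 0.1044225
czech: 0.25 × (1−0.75) × 0.55 × 0.3 × 0.35 = 0.003609375
slovak: 0.1 × (1−0.75) × 0.75 × 0.1 × 0.7 = 0.0013125
Highest score → polish.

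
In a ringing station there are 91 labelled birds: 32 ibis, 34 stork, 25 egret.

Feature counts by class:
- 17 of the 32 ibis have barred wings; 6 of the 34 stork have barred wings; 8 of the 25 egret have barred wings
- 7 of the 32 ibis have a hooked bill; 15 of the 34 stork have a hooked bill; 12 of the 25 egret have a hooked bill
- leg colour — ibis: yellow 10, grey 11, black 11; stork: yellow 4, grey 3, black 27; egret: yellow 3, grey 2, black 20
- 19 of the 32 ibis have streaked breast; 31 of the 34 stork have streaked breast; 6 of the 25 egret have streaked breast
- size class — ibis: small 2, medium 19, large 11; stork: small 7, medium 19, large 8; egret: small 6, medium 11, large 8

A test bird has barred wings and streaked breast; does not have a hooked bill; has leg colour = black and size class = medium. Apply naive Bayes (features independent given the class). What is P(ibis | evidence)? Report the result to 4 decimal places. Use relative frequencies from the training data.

ibis: (32/91) × (17/32) × (25/32) × (11/32) × (19/32) × (19/32) ≈ 0.0176867
stork: (34/91) × (6/34) × (19/34) × (27/34) × (31/34) × (19/34) ≈ 0.0149083
egret: (25/91) × (8/25) × (13/25) × (20/25) × (6/25) × (11/25) ≈ 0.00386194
P(ibis | x) = 0.0176867 / 0.03645694 ≈ 0.4851

0.4851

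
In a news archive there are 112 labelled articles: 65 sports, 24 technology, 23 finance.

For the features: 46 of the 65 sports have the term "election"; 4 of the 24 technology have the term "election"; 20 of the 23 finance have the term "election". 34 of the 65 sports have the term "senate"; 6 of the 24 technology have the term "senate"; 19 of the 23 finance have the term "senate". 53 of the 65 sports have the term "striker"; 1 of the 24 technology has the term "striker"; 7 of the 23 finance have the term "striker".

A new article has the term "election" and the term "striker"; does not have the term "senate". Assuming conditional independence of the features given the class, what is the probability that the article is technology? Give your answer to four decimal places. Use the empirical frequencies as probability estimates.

sports: (65/112) × (46/65) × (31/65) × (53/65) ≈ 0.159717
technology: (24/112) × (4/24) × (18/24) × (1/24) ≈ 0.00111607
finance: (23/112) × (20/23) × (4/23) × (7/23) ≈ 0.0094518
P(technology | x) = 0.00111607 / 0.17028487 ≈ 0.0066

0.0066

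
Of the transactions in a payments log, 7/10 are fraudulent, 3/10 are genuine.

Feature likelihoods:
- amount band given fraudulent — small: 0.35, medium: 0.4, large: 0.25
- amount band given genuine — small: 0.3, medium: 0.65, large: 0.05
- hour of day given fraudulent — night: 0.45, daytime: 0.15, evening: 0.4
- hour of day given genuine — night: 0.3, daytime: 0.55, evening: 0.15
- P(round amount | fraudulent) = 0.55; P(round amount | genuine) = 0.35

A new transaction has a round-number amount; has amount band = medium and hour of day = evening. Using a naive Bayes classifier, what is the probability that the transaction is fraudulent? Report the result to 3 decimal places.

0.857

fraudulent: 0.7 × 0.4 × 0.4 × 0.55 = 0.0616
genuine: 0.3 × 0.65 × 0.15 × 0.35 = 0.0102375
P(fraudulent | x) = 0.0616 / 0.0718375 ≈ 0.857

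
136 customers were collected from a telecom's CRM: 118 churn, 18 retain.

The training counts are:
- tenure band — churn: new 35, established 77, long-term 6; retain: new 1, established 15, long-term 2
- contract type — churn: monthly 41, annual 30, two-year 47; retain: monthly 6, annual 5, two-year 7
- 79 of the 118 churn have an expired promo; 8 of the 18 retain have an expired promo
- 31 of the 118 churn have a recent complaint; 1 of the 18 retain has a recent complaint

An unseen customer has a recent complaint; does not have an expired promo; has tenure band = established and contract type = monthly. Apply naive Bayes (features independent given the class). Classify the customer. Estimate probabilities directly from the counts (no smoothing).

churn: (118/136) × (77/118) × (41/118) × (39/118) × (31/118) ≈ 0.0170811
retain: (18/136) × (15/18) × (6/18) × (10/18) × (1/18) ≈ 0.00113471
Highest score → churn.

churn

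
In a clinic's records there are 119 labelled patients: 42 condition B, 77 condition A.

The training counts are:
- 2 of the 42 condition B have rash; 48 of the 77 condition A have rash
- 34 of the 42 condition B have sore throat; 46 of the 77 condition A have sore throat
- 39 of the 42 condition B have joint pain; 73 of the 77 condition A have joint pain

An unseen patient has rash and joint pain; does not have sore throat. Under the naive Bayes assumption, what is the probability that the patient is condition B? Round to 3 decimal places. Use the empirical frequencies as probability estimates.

condition B: (42/119) × (2/42) × (8/42) × (39/42) ≈ 0.00297262
condition A: (77/119) × (48/77) × (31/77) × (73/77) ≈ 0.153956
P(condition B | x) = 0.00297262 / 0.15692862 ≈ 0.019

0.019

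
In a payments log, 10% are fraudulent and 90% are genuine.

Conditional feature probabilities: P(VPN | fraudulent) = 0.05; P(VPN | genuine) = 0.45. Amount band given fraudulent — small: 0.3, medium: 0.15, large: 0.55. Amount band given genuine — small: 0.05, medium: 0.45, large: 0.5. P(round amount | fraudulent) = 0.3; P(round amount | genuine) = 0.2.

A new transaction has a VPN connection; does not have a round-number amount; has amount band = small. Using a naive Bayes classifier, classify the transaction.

fraudulent: 0.1 × 0.05 × 0.3 × (1−0.3) = 0.00105
genuine: 0.9 × 0.45 × 0.05 × (1−0.2) = 0.0162
Highest score → genuine.

genuine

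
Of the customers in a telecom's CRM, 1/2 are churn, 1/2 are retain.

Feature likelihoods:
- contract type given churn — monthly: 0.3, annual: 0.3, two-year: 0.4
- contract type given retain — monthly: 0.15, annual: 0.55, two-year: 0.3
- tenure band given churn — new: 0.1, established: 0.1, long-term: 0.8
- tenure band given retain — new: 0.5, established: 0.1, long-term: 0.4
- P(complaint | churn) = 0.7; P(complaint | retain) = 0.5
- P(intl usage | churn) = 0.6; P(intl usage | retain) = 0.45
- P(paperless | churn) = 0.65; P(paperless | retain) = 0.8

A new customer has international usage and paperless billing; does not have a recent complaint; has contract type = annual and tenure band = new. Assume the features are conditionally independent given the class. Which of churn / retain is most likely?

churn: 0.5 × 0.3 × 0.1 × (1−0.7) × 0.6 × 0.65 = 0.001755
retain: 0.5 × 0.55 × 0.5 × (1−0.5) × 0.45 × 0.8 = 0.02475
Highest score → retain.

retain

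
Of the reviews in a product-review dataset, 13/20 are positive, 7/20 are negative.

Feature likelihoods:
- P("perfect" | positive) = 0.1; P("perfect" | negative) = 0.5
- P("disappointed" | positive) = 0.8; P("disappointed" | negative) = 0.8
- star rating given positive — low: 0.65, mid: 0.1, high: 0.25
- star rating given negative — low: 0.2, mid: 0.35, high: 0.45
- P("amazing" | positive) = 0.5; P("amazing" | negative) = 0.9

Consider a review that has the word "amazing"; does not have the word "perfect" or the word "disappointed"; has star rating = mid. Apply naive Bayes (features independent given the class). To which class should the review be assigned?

positive: 0.65 × (1−0.1) × (1−0.8) × 0.1 × 0.5 = 0.00585
negative: 0.35 × (1−0.5) × (1−0.8) × 0.35 × 0.9 = 0.011025
Highest score → negative.

negative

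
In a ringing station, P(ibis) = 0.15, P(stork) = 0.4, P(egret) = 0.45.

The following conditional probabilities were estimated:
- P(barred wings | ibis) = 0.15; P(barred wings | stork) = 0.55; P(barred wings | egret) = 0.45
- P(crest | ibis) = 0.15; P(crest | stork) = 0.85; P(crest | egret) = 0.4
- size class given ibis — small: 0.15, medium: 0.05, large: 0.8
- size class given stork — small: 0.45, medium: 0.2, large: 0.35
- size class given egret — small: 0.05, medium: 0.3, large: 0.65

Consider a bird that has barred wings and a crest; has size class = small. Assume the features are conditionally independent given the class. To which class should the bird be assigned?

stork

ibis: 0.15 × 0.15 × 0.15 × 0.15 = 0.00050625
stork: 0.4 × 0.55 × 0.85 × 0.45 = 0.08415
egret: 0.45 × 0.45 × 0.4 × 0.05 = 0.00405
Highest score → stork.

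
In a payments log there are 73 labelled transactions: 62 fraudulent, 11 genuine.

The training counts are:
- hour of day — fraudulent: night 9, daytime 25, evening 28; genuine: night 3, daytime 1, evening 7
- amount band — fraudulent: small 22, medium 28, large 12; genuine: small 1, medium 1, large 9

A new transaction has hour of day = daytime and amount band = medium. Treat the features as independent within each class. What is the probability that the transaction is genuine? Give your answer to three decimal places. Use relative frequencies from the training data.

fraudulent: (62/73) × (25/62) × (28/62) ≈ 0.154662
genuine: (11/73) × (1/11) × (1/11) ≈ 0.00124533
P(genuine | x) = 0.00124533 / 0.15590733 ≈ 0.008

0.008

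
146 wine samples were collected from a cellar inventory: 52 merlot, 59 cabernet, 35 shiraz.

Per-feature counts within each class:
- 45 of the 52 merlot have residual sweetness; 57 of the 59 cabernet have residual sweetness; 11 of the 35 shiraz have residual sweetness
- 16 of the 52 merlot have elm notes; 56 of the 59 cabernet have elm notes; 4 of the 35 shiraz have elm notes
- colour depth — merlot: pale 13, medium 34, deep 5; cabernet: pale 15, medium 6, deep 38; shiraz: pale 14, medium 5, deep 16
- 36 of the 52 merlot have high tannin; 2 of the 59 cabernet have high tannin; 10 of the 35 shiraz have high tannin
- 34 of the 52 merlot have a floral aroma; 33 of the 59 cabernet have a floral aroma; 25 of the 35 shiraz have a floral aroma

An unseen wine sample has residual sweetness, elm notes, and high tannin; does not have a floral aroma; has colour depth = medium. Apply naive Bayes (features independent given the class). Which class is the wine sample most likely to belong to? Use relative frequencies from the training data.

merlot: (52/146) × (45/52) × (16/52) × (34/52) × (36/52) × (18/52) ≈ 0.01486
cabernet: (59/146) × (57/59) × (56/59) × (6/59) × (2/59) × (26/59) ≈ 0.000562933
shiraz: (35/146) × (11/35) × (4/35) × (5/35) × (10/35) × (10/35) ≈ 0.000100415
Highest score → merlot.

merlot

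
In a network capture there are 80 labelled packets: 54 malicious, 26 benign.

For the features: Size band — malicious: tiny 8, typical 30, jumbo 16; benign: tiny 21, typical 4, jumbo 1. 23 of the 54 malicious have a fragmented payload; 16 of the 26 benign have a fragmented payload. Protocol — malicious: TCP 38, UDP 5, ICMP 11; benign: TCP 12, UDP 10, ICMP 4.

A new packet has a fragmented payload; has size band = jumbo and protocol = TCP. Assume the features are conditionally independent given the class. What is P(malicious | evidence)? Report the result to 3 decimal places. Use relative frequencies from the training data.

0.944

malicious: (54/80) × (16/54) × (23/54) × (38/54) ≈ 0.0599451
benign: (26/80) × (1/26) × (16/26) × (12/26) ≈ 0.0035503
P(malicious | x) = 0.0599451 / 0.0634954 ≈ 0.944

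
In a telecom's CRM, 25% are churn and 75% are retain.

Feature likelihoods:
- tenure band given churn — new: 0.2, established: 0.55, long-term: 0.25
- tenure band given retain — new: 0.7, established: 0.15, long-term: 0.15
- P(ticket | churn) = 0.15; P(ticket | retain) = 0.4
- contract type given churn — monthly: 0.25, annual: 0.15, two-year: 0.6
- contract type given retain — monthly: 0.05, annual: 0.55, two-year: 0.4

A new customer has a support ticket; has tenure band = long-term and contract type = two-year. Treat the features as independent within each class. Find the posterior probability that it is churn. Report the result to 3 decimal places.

churn: 0.25 × 0.25 × 0.15 × 0.6 = 0.005625
retain: 0.75 × 0.15 × 0.4 × 0.4 = 0.018
P(churn | x) = 0.005625 / 0.023625 ≈ 0.238

0.238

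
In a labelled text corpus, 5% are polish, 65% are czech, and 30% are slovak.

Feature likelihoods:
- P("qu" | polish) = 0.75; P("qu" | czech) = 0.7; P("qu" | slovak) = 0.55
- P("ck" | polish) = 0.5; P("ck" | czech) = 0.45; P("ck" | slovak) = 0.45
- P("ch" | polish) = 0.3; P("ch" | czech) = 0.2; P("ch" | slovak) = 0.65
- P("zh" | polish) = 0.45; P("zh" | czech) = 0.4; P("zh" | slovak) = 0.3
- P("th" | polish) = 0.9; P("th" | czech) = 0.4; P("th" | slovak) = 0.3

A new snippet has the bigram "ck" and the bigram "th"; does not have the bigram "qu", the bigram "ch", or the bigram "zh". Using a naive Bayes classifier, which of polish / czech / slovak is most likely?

polish: 0.05 × (1−0.75) × 0.5 × (1−0.3) × (1−0.45) × 0.9 = 0.002165625
czech: 0.65 × (1−0.7) × 0.45 × (1−0.2) × (1−0.4) × 0.4 = 0.016848
slovak: 0.3 × (1−0.55) × 0.45 × (1−0.65) × (1−0.3) × 0.3 = 0.004465125
Highest score → czech.

czech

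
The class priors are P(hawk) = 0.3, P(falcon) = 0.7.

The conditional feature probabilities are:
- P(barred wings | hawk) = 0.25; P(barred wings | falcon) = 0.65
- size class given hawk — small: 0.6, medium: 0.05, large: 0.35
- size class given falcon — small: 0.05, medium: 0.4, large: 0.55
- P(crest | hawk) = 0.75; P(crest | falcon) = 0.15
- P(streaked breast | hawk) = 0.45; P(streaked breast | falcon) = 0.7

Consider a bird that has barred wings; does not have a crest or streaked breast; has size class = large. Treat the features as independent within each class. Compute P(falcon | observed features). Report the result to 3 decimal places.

hawk: 0.3 × 0.25 × 0.35 × (1−0.75) × (1−0.45) = 0.003609375
falcon: 0.7 × 0.65 × 0.55 × (1−0.15) × (1−0.7) = 0.06381375
P(falcon | x) = 0.06381375 / 0.067423125 ≈ 0.946

0.946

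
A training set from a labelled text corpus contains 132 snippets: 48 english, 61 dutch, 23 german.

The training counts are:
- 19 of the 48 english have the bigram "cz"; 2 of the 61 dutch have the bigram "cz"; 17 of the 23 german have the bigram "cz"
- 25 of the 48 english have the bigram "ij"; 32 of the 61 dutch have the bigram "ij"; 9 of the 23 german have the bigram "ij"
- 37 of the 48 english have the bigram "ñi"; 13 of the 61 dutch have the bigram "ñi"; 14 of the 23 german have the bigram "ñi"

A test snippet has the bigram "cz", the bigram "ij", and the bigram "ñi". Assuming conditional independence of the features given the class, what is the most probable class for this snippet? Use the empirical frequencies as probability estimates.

english

english: (48/132) × (19/48) × (25/48) × (37/48) ≈ 0.0577882
dutch: (61/132) × (2/61) × (32/61) × (13/61) ≈ 0.00169391
german: (23/132) × (17/23) × (9/23) × (14/23) ≈ 0.0306754
Highest score → english.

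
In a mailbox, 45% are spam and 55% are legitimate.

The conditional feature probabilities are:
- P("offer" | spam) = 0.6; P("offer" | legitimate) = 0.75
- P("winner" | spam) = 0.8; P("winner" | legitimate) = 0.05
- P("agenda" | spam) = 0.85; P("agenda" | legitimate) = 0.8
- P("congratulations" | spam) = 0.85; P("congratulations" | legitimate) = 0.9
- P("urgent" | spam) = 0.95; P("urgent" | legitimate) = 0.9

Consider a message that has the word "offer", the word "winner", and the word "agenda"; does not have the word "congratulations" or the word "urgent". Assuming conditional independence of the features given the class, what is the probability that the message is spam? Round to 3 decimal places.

0.893

spam: 0.45 × 0.6 × 0.8 × 0.85 × (1−0.85) × (1−0.95) = 0.001377
legitimate: 0.55 × 0.75 × 0.05 × 0.8 × (1−0.9) × (1−0.9) = 0.000165
P(spam | x) = 0.001377 / 0.001542 ≈ 0.893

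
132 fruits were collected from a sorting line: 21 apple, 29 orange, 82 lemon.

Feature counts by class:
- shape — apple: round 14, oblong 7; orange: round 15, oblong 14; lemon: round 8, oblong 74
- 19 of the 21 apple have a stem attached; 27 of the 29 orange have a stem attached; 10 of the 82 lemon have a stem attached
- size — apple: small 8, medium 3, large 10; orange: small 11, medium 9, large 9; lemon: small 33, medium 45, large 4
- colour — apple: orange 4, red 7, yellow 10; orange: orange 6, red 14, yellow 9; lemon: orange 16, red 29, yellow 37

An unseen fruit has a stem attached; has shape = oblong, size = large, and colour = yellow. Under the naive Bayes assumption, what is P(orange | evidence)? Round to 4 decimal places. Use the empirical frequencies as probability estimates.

0.4344

apple: (21/132) × (7/21) × (19/21) × (10/21) × (10/21) ≈ 0.0108798
orange: (29/132) × (14/29) × (27/29) × (9/29) × (9/29) ≈ 0.00951062
lemon: (82/132) × (74/82) × (10/82) × (4/82) × (37/82) ≈ 0.0015048
P(orange | x) = 0.00951062 / 0.02189522 ≈ 0.4344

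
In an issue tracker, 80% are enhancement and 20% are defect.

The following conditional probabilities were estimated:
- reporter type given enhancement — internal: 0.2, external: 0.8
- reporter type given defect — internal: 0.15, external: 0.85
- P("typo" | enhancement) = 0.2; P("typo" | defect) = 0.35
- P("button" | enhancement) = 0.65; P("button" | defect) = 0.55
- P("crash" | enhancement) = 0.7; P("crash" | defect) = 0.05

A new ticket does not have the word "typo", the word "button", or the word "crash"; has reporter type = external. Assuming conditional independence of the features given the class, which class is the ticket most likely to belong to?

enhancement

enhancement: 0.8 × 0.8 × (1−0.2) × (1−0.65) × (1−0.7) = 0.05376
defect: 0.2 × 0.85 × (1−0.35) × (1−0.55) × (1−0.05) = 0.04723875
Highest score → enhancement.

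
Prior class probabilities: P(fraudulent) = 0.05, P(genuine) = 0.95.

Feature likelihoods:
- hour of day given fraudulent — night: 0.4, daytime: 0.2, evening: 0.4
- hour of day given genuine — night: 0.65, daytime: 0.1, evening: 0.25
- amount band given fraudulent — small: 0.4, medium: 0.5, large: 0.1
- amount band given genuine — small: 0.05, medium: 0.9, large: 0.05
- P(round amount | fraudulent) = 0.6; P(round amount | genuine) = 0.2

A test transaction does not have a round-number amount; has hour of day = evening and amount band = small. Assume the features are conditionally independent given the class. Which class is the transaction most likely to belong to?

fraudulent: 0.05 × 0.4 × 0.4 × (1−0.6) = 0.0032
genuine: 0.95 × 0.25 × 0.05 × (1−0.2) = 0.0095
Highest score → genuine.

genuine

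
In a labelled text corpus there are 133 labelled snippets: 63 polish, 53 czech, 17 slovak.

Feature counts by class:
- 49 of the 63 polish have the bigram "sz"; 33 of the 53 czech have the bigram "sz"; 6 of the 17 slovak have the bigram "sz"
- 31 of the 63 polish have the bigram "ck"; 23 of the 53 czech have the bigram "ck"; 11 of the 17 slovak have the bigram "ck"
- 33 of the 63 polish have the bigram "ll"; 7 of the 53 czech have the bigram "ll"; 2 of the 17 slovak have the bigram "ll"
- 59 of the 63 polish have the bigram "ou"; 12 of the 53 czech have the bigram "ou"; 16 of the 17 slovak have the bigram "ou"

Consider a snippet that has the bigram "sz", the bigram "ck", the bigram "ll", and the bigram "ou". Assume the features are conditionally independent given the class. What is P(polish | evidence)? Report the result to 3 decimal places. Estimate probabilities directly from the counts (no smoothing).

0.932

polish: (63/133) × (49/63) × (31/63) × (33/63) × (59/63) ≈ 0.0889304
czech: (53/133) × (33/53) × (23/53) × (7/53) × (12/53) ≈ 0.0032199
slovak: (17/133) × (6/17) × (11/17) × (2/17) × (16/17) ≈ 0.00323218
P(polish | x) = 0.0889304 / 0.09538248 ≈ 0.932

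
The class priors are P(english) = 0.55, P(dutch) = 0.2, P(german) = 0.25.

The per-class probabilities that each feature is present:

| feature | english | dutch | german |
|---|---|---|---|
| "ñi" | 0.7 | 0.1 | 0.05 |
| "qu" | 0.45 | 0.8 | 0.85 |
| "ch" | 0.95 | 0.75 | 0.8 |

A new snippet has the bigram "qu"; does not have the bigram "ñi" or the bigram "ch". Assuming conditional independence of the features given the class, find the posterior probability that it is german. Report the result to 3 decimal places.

0.504

english: 0.55 × (1−0.7) × 0.45 × (1−0.95) = 0.0037125
dutch: 0.2 × (1−0.1) × 0.8 × (1−0.75) = 0.036
german: 0.25 × (1−0.05) × 0.85 × (1−0.8) = 0.040375
P(german | x) = 0.040375 / 0.0800875 ≈ 0.504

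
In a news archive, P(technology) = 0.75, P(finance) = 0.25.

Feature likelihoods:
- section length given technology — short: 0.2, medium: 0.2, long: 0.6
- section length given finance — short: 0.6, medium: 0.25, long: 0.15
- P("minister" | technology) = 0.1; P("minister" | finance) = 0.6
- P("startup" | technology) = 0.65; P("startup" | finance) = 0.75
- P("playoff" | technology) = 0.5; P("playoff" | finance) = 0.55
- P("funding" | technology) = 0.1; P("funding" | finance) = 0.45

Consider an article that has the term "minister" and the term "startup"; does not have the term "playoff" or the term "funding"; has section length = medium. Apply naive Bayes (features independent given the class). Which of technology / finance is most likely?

finance

technology: 0.75 × 0.2 × 0.1 × 0.65 × (1−0.5) × (1−0.1) = 0.0043875
finance: 0.25 × 0.25 × 0.6 × 0.75 × (1−0.55) × (1−0.45) = 0.0069609375
Highest score → finance.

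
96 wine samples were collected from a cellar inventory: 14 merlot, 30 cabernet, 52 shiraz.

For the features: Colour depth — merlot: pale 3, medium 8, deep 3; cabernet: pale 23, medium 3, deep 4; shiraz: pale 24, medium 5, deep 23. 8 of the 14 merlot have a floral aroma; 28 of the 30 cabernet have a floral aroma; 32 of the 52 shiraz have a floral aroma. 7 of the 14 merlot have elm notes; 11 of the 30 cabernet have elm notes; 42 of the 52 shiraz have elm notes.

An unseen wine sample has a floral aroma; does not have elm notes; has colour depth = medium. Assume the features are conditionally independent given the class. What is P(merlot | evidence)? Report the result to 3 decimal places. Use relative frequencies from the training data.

merlot: (14/96) × (8/14) × (8/14) × (7/14) ≈ 0.0238095
cabernet: (30/96) × (3/30) × (28/30) × (19/30) ≈ 0.0184722
shiraz: (52/96) × (5/52) × (32/52) × (10/52) ≈ 0.00616371
P(merlot | x) = 0.0238095 / 0.04844541 ≈ 0.491

0.491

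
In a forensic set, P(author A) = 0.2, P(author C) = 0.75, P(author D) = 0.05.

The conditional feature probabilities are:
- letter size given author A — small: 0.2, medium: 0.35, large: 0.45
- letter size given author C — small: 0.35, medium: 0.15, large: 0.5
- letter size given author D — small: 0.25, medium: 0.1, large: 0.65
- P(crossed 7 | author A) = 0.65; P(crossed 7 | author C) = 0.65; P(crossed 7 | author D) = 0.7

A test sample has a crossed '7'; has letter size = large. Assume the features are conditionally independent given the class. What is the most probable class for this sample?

author C

author A: 0.2 × 0.45 × 0.65 = 0.0585
author C: 0.75 × 0.5 × 0.65 = 0.24375
author D: 0.05 × 0.65 × 0.7 = 0.02275
Highest score → author C.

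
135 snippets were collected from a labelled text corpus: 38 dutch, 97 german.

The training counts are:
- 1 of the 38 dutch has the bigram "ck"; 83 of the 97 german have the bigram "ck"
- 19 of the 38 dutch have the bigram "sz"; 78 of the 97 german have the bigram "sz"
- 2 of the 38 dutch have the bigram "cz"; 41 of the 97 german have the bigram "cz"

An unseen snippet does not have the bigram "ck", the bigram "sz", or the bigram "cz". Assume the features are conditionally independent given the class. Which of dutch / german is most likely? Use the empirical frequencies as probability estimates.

dutch: (38/135) × (37/38) × (19/38) × (36/38) ≈ 0.129825
german: (97/135) × (14/97) × (19/97) × (56/97) ≈ 0.0117271
Highest score → dutch.

dutch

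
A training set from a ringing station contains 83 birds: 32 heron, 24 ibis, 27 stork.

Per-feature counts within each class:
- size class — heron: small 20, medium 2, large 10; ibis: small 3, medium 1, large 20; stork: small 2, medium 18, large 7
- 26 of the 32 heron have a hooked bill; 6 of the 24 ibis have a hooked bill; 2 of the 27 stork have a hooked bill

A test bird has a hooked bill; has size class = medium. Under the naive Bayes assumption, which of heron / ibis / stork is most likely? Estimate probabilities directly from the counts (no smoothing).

heron

heron: (32/83) × (2/32) × (26/32) ≈ 0.0195783
ibis: (24/83) × (1/24) × (6/24) ≈ 0.00301205
stork: (27/83) × (18/27) × (2/27) ≈ 0.0160643
Highest score → heron.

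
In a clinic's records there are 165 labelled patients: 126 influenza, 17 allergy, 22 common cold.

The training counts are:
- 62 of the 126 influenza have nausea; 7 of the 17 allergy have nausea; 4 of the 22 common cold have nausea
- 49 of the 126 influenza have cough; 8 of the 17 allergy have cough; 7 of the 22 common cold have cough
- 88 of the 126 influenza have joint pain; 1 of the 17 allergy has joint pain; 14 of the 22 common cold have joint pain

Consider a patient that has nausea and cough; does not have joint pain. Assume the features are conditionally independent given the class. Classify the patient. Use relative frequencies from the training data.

influenza: (126/165) × (62/126) × (49/126) × (38/126) ≈ 0.0440703
allergy: (17/165) × (7/17) × (8/17) × (16/17) ≈ 0.01879
common cold: (22/165) × (4/22) × (7/22) × (8/22) ≈ 0.00280491
Highest score → influenza.

influenza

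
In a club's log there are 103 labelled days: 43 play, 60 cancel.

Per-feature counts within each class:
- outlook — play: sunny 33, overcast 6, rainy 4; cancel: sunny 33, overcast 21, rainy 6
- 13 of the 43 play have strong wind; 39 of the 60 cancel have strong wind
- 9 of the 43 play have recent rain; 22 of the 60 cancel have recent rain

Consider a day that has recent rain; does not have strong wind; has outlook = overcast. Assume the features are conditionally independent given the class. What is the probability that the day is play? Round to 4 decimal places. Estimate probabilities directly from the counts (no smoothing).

0.2453

play: (43/103) × (6/43) × (30/43) × (9/43) ≈ 0.0085063
cancel: (60/103) × (21/60) × (21/60) × (22/60) ≈ 0.026165
P(play | x) = 0.0085063 / 0.0346713 ≈ 0.2453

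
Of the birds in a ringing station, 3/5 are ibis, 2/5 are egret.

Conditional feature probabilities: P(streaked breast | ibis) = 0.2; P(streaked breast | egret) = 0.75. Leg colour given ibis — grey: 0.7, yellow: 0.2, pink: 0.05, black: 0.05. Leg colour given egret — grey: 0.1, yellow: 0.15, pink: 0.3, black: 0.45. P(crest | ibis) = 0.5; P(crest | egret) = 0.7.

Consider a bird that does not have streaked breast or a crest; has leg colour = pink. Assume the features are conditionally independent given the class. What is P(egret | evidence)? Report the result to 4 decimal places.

ibis: 0.6 × (1−0.2) × 0.05 × (1−0.5) = 0.012
egret: 0.4 × (1−0.75) × 0.3 × (1−0.7) = 0.009
P(egret | x) = 0.009 / 0.021 ≈ 0.4286

0.4286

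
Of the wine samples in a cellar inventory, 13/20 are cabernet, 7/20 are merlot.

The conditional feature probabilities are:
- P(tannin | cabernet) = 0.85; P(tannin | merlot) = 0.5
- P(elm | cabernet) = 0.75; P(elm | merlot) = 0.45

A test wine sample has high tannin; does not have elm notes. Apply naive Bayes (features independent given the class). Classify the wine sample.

cabernet: 0.65 × 0.85 × (1−0.75) = 0.138125
merlot: 0.35 × 0.5 × (1−0.45) = 0.09625
Highest score → cabernet.

cabernet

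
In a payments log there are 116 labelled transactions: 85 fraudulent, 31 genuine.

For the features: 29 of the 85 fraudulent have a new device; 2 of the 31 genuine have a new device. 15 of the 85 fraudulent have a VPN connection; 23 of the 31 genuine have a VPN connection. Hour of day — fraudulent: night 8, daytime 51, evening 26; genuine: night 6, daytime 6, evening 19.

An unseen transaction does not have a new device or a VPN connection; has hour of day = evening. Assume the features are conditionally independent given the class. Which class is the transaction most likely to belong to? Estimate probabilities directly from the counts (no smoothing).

fraudulent

fraudulent: (85/116) × (56/85) × (70/85) × (26/85) ≈ 0.121608
genuine: (31/116) × (29/31) × (8/31) × (19/31) ≈ 0.0395421
Highest score → fraudulent.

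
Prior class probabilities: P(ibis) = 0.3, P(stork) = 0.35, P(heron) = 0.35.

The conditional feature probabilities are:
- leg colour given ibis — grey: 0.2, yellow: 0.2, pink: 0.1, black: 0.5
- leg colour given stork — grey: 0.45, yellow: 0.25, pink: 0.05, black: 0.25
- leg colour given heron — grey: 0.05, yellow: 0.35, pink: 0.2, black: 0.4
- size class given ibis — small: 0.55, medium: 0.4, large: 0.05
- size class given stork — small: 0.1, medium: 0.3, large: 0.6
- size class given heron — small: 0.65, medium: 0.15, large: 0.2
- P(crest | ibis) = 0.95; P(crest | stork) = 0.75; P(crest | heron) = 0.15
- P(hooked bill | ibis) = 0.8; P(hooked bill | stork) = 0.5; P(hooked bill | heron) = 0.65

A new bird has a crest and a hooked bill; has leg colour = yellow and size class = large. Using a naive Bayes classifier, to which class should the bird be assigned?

ibis: 0.3 × 0.2 × 0.05 × 0.95 × 0.8 = 0.00228
stork: 0.35 × 0.25 × 0.6 × 0.75 × 0.5 = 0.0196875
heron: 0.35 × 0.35 × 0.2 × 0.15 × 0.65 = 0.00238875
Highest score → stork.

stork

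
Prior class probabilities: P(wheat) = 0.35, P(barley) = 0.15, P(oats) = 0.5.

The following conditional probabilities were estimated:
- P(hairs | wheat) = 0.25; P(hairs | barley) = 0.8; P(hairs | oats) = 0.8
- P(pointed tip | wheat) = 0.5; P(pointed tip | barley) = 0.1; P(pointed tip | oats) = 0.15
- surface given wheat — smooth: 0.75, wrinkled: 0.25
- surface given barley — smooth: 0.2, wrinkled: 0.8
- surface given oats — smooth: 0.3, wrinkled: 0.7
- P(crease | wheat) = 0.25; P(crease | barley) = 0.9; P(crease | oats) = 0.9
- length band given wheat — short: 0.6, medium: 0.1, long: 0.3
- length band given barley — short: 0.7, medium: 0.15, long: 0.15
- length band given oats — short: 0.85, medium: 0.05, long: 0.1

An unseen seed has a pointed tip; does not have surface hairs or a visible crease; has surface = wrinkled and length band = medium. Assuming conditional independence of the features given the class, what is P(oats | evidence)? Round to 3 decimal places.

wheat: 0.35 × (1−0.25) × 0.5 × 0.25 × (1−0.25) × 0.1 = 0.0024609375
barley: 0.15 × (1−0.8) × 0.1 × 0.8 × (1−0.9) × 0.15 = 0.000036
oats: 0.5 × (1−0.8) × 0.15 × 0.7 × (1−0.9) × 0.05 = 0.0000525
P(oats | x) = 0.0000525 / 0.0025494375 ≈ 0.021

0.021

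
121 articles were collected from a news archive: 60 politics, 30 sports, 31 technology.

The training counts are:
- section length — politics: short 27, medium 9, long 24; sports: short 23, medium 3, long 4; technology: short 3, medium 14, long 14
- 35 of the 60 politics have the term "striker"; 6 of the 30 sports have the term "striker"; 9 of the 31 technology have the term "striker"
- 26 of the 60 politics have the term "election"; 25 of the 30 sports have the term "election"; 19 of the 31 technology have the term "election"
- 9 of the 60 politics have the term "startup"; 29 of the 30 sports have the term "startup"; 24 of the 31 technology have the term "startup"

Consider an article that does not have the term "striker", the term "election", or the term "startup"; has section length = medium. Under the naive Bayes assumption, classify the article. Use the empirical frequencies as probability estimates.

politics: (60/121) × (9/60) × (25/60) × (34/60) × (51/60) ≈ 0.0149277
sports: (30/121) × (3/30) × (24/30) × (5/30) × (1/30) ≈ 0.000110193
technology: (31/121) × (14/31) × (22/31) × (12/31) × (7/31) ≈ 0.00717727
Highest score → politics.

politics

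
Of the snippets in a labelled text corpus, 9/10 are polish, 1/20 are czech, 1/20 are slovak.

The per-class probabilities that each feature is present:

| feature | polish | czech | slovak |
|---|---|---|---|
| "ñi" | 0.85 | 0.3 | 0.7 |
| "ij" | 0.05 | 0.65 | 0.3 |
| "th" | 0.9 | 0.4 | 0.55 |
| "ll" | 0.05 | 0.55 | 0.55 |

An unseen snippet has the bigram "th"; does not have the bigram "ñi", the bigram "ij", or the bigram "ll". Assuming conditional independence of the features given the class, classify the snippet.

polish

polish: 0.9 × (1−0.85) × (1−0.05) × 0.9 × (1−0.05) = 0.10965375
czech: 0.05 × (1−0.3) × (1−0.65) × 0.4 × (1−0.55) = 0.002205
slovak: 0.05 × (1−0.7) × (1−0.3) × 0.55 × (1−0.55) = 0.00259875
Highest score → polish.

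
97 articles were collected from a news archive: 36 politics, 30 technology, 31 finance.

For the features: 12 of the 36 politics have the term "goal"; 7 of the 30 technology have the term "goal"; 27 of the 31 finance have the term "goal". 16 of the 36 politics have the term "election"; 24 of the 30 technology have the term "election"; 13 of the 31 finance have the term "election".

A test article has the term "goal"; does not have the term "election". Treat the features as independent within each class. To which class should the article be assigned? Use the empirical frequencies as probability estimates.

finance

politics: (36/97) × (12/36) × (20/36) ≈ 0.0687285
technology: (30/97) × (7/30) × (6/30) ≈ 0.014433
finance: (31/97) × (27/31) × (18/31) ≈ 0.161623
Highest score → finance.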